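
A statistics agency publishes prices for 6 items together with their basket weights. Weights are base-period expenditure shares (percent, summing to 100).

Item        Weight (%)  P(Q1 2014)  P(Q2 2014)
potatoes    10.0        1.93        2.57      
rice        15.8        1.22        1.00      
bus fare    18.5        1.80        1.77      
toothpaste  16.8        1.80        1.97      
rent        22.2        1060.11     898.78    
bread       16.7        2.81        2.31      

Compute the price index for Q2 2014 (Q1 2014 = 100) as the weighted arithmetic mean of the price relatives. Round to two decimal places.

potatoes: 10.0 × (2.57/1.93) = 10.0 × 1.331606 = 13.3161
rice: 15.8 × (1.00/1.22) = 15.8 × 0.819672 = 12.9508
bus fare: 18.5 × (1.77/1.80) = 18.5 × 0.983333 = 18.1917
toothpaste: 16.8 × (1.97/1.80) = 16.8 × 1.094444 = 18.3867
rent: 22.2 × (898.78/1060.11) = 22.2 × 0.847818 = 18.8216
bread: 16.7 × (2.31/2.81) = 16.7 × 0.822064 = 13.7285
Index = Σ wᵢ·(p₁ᵢ/p₀ᵢ) = 13.3161 + 12.9508 + 18.1917 + 18.3867 + 18.8216 + 13.7285 = 95.3952

95.40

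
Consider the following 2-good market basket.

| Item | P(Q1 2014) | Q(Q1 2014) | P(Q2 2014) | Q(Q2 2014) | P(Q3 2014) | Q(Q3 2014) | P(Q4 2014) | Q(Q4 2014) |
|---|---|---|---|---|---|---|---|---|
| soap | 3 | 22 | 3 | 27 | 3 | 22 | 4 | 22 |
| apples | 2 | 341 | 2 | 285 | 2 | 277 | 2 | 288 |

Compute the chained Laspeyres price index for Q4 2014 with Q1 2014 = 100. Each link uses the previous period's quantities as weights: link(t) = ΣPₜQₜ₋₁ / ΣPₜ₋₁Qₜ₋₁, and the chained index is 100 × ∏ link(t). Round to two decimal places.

Link Q1 2014→Q2 2014:
ΣP(Q2 2014)Q(Q1 2014) = 3×22 + 2×341 = 66 + 682 = 748
ΣP(Q1 2014)Q(Q1 2014) = 3×22 + 2×341 = 66 + 682 = 748
link = 748/748 = 1.000000
Link Q2 2014→Q3 2014:
ΣP(Q3 2014)Q(Q2 2014) = 3×27 + 2×285 = 81 + 570 = 651
ΣP(Q2 2014)Q(Q2 2014) = 3×27 + 2×285 = 81 + 570 = 651
link = 651/651 = 1.000000
Link Q3 2014→Q4 2014:
ΣP(Q4 2014)Q(Q3 2014) = 4×22 + 2×277 = 88 + 554 = 642
ΣP(Q3 2014)Q(Q3 2014) = 3×22 + 2×277 = 66 + 554 = 620
link = 642/620 = 1.035484
Chained index = 100 × 1.000000 × 1.000000 × 1.035484 = 103.5484

103.55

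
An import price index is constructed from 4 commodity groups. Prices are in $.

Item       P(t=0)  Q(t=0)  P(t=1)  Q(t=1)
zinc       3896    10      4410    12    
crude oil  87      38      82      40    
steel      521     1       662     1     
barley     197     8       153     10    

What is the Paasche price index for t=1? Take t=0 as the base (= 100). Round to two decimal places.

110.75

Paasche price index uses current-period quantities as weights.
ΣP(t=1)·Q(t=1) = 4410×12 + 82×40 + 662×1 + 153×10 = 52920 + 3280 + 662 + 1530 = 58392
ΣP(t=0)·Q(t=1) = 3896×12 + 87×40 + 521×1 + 197×10 = 46752 + 3480 + 521 + 1970 = 52723
Index = 58392 / 52723 × 100 = 110.7524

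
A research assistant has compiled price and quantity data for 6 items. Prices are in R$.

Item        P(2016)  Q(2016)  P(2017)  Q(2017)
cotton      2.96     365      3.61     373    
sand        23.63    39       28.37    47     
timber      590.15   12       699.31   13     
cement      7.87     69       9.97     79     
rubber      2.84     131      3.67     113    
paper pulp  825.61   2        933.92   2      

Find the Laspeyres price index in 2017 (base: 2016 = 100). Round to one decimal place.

118.9

Laspeyres price index uses base-period quantities as weights.
ΣP(2017)·Q(2016) = 3.61×365 + 28.37×39 + 699.31×12 + 9.97×69 + 3.67×131 + 933.92×2 = 1317.65 + 1106.43 + 8391.72 + 687.93 + 480.77 + 1867.84 = 13852.34
ΣP(2016)·Q(2016) = 2.96×365 + 23.63×39 + 590.15×12 + 7.87×69 + 2.84×131 + 825.61×2 = 1080.4 + 921.57 + 7081.8 + 543.03 + 372.04 + 1651.22 = 11650.06
Index = 13852.34 / 11650.06 × 100 = 118.9036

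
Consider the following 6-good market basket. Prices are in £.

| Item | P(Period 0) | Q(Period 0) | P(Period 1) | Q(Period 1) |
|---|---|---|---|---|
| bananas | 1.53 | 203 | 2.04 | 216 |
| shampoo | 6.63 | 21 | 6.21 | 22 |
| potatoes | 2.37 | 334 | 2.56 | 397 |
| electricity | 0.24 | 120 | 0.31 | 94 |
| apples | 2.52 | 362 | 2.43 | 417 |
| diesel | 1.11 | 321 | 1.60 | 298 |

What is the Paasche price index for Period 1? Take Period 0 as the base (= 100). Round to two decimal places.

Paasche price index uses current-period quantities as weights.
ΣP(Period 1)·Q(Period 1) = 2.04×216 + 6.21×22 + 2.56×397 + 0.31×94 + 2.43×417 + 1.60×298 = 440.64 + 136.62 + 1016.32 + 29.14 + 1013.31 + 476.8 = 3112.83
ΣP(Period 0)·Q(Period 1) = 1.53×216 + 6.63×22 + 2.37×397 + 0.24×94 + 2.52×417 + 1.11×298 = 330.48 + 145.86 + 940.89 + 22.56 + 1050.84 + 330.78 = 2821.41
Index = 3112.83 / 2821.41 × 100 = 110.3289

110.33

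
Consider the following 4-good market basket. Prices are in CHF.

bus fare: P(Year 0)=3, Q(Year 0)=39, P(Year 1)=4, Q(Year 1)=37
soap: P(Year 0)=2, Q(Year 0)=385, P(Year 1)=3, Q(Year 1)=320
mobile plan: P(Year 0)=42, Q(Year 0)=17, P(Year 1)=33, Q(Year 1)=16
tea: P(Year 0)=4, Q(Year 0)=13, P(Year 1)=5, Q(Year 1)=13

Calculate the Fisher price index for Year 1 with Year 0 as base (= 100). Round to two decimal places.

116.25

Laspeyres component (base-period weights):
ΣP(Year 1)Q(Year 0) = 4×39 + 3×385 + 33×17 + 5×13 = 156 + 1155 + 561 + 65 = 1937
ΣP(Year 0)Q(Year 0) = 3×39 + 2×385 + 42×17 + 4×13 = 117 + 770 + 714 + 52 = 1653
L = 1937 / 1653 × 100 = 117.1809
Paasche component (current-period weights):
ΣP(Year 1)Q(Year 1) = 4×37 + 3×320 + 33×16 + 5×13 = 148 + 960 + 528 + 65 = 1701
ΣP(Year 0)Q(Year 1) = 3×37 + 2×320 + 42×16 + 4×13 = 111 + 640 + 672 + 52 = 1475
P = 1701 / 1475 × 100 = 115.3220
Fisher = √(L × P) = √(117.1809 × 115.3220) = 116.2477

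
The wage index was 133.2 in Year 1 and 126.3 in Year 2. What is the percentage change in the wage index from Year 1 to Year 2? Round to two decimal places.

-5.18%

Change = (126.3 − 133.2) / 133.2 × 100
       = -6.9 / 133.2 × 100 = -5.1802%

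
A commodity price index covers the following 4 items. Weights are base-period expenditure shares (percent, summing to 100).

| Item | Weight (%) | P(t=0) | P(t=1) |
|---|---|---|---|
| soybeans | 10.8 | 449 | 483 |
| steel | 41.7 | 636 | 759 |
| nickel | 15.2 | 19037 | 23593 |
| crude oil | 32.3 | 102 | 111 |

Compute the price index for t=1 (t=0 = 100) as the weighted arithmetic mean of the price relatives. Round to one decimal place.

soybeans: 10.8 × (483/449) = 10.8 × 1.075724 = 11.6178
steel: 41.7 × (759/636) = 41.7 × 1.193396 = 49.7646
nickel: 15.2 × (23593/19037) = 15.2 × 1.239323 = 18.8377
crude oil: 32.3 × (111/102) = 32.3 × 1.088235 = 35.1500
Index = Σ wᵢ·(p₁ᵢ/p₀ᵢ) = 11.6178 + 49.7646 + 18.8377 + 35.1500 = 115.3702

115.4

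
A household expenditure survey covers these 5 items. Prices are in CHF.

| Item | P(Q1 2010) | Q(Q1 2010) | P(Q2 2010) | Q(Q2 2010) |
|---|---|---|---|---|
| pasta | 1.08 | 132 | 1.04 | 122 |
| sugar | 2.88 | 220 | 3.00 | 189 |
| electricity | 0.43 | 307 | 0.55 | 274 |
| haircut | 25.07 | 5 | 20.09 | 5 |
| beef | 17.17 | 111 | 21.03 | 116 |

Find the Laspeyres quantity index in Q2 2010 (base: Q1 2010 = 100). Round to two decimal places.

99.03

Laspeyres quantity index uses base-period prices as weights.
ΣP(Q1 2010)·Q(Q2 2010) = 1.08×122 + 2.88×189 + 0.43×274 + 25.07×5 + 17.17×116 = 131.76 + 544.32 + 117.82 + 125.35 + 1991.72 = 2910.97
ΣP(Q1 2010)·Q(Q1 2010) = 1.08×132 + 2.88×220 + 0.43×307 + 25.07×5 + 17.17×111 = 142.56 + 633.6 + 132.01 + 125.35 + 1905.87 = 2939.39
Index = 2910.97 / 2939.39 × 100 = 99.0331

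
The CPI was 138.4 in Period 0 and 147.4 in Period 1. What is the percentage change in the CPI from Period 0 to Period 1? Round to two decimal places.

6.50%

Change = (147.4 − 138.4) / 138.4 × 100
       = 9.0 / 138.4 × 100 = 6.5029%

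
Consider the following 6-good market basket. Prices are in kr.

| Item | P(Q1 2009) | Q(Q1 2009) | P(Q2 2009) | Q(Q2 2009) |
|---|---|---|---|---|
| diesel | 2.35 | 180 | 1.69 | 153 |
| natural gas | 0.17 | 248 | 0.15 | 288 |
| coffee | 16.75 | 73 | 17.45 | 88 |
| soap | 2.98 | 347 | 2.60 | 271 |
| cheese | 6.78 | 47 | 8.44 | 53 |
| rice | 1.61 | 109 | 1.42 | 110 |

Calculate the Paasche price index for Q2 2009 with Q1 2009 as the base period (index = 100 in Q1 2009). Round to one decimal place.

97.5

Paasche price index uses current-period quantities as weights.
ΣP(Q2 2009)·Q(Q2 2009) = 1.69×153 + 0.15×288 + 17.45×88 + 2.60×271 + 8.44×53 + 1.42×110 = 258.57 + 43.2 + 1535.6 + 704.6 + 447.32 + 156.2 = 3145.49
ΣP(Q1 2009)·Q(Q2 2009) = 2.35×153 + 0.17×288 + 16.75×88 + 2.98×271 + 6.78×53 + 1.61×110 = 359.55 + 48.96 + 1474 + 807.58 + 359.34 + 177.1 = 3226.53
Index = 3145.49 / 3226.53 × 100 = 97.4883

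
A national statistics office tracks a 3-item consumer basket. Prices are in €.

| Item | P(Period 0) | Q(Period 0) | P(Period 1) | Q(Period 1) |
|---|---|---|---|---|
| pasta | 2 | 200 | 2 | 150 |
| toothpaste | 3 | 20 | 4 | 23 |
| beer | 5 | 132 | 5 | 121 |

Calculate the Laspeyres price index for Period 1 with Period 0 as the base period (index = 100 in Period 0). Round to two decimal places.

101.79

Laspeyres price index uses base-period quantities as weights.
ΣP(Period 1)·Q(Period 0) = 2×200 + 4×20 + 5×132 = 400 + 80 + 660 = 1140
ΣP(Period 0)·Q(Period 0) = 2×200 + 3×20 + 5×132 = 400 + 60 + 660 = 1120
Index = 1140 / 1120 × 100 = 101.7857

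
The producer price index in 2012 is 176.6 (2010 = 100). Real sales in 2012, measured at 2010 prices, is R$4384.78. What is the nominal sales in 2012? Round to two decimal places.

Nominal = Real × (Index/100) = 4384.78 × (176.6/100)
        = 4384.78 × 1.766 = 7743.5215

7743.52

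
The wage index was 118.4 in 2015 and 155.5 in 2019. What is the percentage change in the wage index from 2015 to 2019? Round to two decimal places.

31.33%

Change = (155.5 − 118.4) / 118.4 × 100
       = 37.1 / 118.4 × 100 = 31.3345%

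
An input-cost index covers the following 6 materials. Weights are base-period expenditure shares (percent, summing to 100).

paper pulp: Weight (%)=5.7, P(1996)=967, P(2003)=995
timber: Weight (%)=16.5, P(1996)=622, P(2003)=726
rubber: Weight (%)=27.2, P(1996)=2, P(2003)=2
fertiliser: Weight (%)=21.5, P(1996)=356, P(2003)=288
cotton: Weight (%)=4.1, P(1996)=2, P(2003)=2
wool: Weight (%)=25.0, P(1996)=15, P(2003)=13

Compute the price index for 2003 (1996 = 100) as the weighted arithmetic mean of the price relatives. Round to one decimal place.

95.5

paper pulp: 5.7 × (995/967) = 5.7 × 1.028956 = 5.8650
timber: 16.5 × (726/622) = 16.5 × 1.167203 = 19.2588
rubber: 27.2 × (2/2) = 27.2 × 1.000000 = 27.2000
fertiliser: 21.5 × (288/356) = 21.5 × 0.808989 = 17.3933
cotton: 4.1 × (2/2) = 4.1 × 1.000000 = 4.1000
wool: 25.0 × (13/15) = 25.0 × 0.866667 = 21.6667
Index = Σ wᵢ·(p₁ᵢ/p₀ᵢ) = 5.8650 + 19.2588 + 27.2000 + 17.3933 + 4.1000 + 21.6667 = 95.4838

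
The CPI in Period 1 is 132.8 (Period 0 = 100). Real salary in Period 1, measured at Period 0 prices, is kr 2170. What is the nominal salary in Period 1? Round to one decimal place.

2881.8

Nominal = Real × (Index/100) = 2170 × (132.8/100)
        = 2170 × 1.328 = 2881.7600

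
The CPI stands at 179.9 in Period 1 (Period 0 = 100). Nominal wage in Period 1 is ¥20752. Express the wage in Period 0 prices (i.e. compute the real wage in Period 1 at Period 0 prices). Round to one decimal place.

11535.3

Real = Nominal ÷ (Index/100) = 20752 ÷ (179.9/100)
     = 20752 ÷ 1.799 = 11535.2974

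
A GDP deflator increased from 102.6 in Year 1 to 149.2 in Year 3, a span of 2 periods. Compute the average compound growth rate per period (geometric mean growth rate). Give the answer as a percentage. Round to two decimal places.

Growth factor = (149.2/102.6)^(1/2) = (1.454191)^(1/2) = 1.205898
Growth rate = 1.205898 − 1 = 0.205898 = 20.5898%

20.59%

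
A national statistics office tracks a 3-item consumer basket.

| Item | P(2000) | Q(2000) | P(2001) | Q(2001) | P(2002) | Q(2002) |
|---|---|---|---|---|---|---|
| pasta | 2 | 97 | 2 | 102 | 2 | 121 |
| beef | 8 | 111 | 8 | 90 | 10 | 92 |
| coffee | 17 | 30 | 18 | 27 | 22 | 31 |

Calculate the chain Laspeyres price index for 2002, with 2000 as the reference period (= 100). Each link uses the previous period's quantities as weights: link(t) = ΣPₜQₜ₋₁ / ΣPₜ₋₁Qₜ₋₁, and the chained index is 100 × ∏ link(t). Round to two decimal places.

Link 2000→2001:
ΣP(2001)Q(2000) = 2×97 + 8×111 + 18×30 = 194 + 888 + 540 = 1622
ΣP(2000)Q(2000) = 2×97 + 8×111 + 17×30 = 194 + 888 + 510 = 1592
link = 1622/1592 = 1.018844
Link 2001→2002:
ΣP(2002)Q(2001) = 2×102 + 10×90 + 22×27 = 204 + 900 + 594 = 1698
ΣP(2001)Q(2001) = 2×102 + 8×90 + 18×27 = 204 + 720 + 486 = 1410
link = 1698/1410 = 1.204255
Chained index = 100 × 1.018844 × 1.204255 = 122.6949

122.69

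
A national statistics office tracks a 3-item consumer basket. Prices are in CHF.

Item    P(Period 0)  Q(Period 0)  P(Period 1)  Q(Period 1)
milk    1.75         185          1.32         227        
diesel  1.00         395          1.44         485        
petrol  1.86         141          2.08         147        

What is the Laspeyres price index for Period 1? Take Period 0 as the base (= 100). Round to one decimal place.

Laspeyres price index uses base-period quantities as weights.
ΣP(Period 1)·Q(Period 0) = 1.32×185 + 1.44×395 + 2.08×141 = 244.2 + 568.8 + 293.28 = 1106.28
ΣP(Period 0)·Q(Period 0) = 1.75×185 + 1.00×395 + 1.86×141 = 323.75 + 395 + 262.26 = 981.01
Index = 1106.28 / 981.01 × 100 = 112.7695

112.8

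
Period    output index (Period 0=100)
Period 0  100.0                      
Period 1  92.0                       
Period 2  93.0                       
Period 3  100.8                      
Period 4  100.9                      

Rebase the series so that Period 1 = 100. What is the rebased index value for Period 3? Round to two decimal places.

Rebased(Period 3) = 100.8 / 92.0 × 100 = 109.5652

109.57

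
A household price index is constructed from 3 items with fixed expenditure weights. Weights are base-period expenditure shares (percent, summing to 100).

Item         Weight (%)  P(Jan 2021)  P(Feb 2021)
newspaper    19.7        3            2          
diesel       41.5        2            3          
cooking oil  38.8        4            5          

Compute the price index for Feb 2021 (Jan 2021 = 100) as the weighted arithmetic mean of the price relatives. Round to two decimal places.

newspaper: 19.7 × (2/3) = 19.7 × 0.666667 = 13.1333
diesel: 41.5 × (3/2) = 41.5 × 1.500000 = 62.2500
cooking oil: 38.8 × (5/4) = 38.8 × 1.250000 = 48.5000
Index = Σ wᵢ·(p₁ᵢ/p₀ᵢ) = 13.1333 + 62.2500 + 48.5000 = 123.8833

123.88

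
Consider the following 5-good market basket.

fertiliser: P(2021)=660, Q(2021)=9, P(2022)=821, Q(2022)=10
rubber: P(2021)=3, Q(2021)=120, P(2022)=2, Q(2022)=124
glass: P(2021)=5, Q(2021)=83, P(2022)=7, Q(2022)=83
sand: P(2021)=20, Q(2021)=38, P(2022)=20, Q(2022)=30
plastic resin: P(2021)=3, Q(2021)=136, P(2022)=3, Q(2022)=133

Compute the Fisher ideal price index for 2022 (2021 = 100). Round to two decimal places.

119.33

Laspeyres component (base-period weights):
ΣP(2022)Q(2021) = 821×9 + 2×120 + 7×83 + 20×38 + 3×136 = 7389 + 240 + 581 + 760 + 408 = 9378
ΣP(2021)Q(2021) = 660×9 + 3×120 + 5×83 + 20×38 + 3×136 = 5940 + 360 + 415 + 760 + 408 = 7883
L = 9378 / 7883 × 100 = 118.9649
Paasche component (current-period weights):
ΣP(2022)Q(2022) = 821×10 + 2×124 + 7×83 + 20×30 + 3×133 = 8210 + 248 + 581 + 600 + 399 = 10038
ΣP(2021)Q(2022) = 660×10 + 3×124 + 5×83 + 20×30 + 3×133 = 6600 + 372 + 415 + 600 + 399 = 8386
P = 10038 / 8386 × 100 = 119.6995
Fisher = √(L × P) = √(118.9649 × 119.6995) = 119.3316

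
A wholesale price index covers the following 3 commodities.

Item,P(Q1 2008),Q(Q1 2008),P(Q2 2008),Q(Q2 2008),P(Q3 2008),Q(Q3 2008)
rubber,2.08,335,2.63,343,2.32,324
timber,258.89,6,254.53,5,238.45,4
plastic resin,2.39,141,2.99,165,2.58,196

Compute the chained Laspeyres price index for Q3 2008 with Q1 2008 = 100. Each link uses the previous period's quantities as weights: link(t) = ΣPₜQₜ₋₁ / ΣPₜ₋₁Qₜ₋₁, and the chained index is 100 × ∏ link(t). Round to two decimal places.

Link Q1 2008→Q2 2008:
ΣP(Q2 2008)Q(Q1 2008) = 2.63×335 + 254.53×6 + 2.99×141 = 881.05 + 1527.18 + 421.59 = 2829.82
ΣP(Q1 2008)Q(Q1 2008) = 2.08×335 + 258.89×6 + 2.39×141 = 696.8 + 1553.34 + 336.99 = 2587.13
link = 2829.82/2587.13 = 1.093807
Link Q2 2008→Q3 2008:
ΣP(Q3 2008)Q(Q2 2008) = 2.32×343 + 238.45×5 + 2.58×165 = 795.76 + 1192.25 + 425.7 = 2413.71
ΣP(Q2 2008)Q(Q2 2008) = 2.63×343 + 254.53×5 + 2.99×165 = 902.09 + 1272.65 + 493.35 = 2668.09
link = 2413.71/2668.09 = 0.904658
Chained index = 100 × 1.093807 × 0.904658 = 98.9521

98.95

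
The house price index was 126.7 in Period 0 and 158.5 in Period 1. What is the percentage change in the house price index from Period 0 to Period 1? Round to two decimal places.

Change = (158.5 − 126.7) / 126.7 × 100
       = 31.8 / 126.7 × 100 = 25.0987%

25.10%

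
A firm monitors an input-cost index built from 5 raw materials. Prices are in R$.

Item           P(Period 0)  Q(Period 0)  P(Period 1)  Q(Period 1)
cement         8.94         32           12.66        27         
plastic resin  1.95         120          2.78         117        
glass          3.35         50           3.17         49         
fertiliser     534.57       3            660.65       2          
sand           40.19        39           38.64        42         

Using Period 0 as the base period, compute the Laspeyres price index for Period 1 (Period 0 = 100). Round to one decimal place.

113.7

Laspeyres price index uses base-period quantities as weights.
ΣP(Period 1)·Q(Period 0) = 12.66×32 + 2.78×120 + 3.17×50 + 660.65×3 + 38.64×39 = 405.12 + 333.6 + 158.5 + 1981.95 + 1506.96 = 4386.13
ΣP(Period 0)·Q(Period 0) = 8.94×32 + 1.95×120 + 3.35×50 + 534.57×3 + 40.19×39 = 286.08 + 234 + 167.5 + 1603.71 + 1567.41 = 3858.7
Index = 4386.13 / 3858.7 × 100 = 113.6686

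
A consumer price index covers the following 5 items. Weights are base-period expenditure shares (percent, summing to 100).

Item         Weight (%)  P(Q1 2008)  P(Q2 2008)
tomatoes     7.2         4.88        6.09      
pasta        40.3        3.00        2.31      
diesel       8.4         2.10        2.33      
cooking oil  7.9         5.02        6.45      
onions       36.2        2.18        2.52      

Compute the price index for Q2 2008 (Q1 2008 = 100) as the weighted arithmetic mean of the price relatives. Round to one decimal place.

tomatoes: 7.2 × (6.09/4.88) = 7.2 × 1.247951 = 8.9852
pasta: 40.3 × (2.31/3.00) = 40.3 × 0.770000 = 31.0310
diesel: 8.4 × (2.33/2.10) = 8.4 × 1.109524 = 9.3200
cooking oil: 7.9 × (6.45/5.02) = 7.9 × 1.284861 = 10.1504
onions: 36.2 × (2.52/2.18) = 36.2 × 1.155963 = 41.8459
Index = Σ wᵢ·(p₁ᵢ/p₀ᵢ) = 8.9852 + 31.0310 + 9.3200 + 10.1504 + 41.8459 = 101.3325

101.3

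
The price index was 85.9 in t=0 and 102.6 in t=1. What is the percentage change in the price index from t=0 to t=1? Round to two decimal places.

19.44%

Change = (102.6 − 85.9) / 85.9 × 100
       = 16.7 / 85.9 × 100 = 19.4412%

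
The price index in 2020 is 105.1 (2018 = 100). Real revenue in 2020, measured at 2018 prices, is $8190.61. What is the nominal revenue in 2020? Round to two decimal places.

8608.33

Nominal = Real × (Index/100) = 8190.61 × (105.1/100)
        = 8190.61 × 1.051 = 8608.3311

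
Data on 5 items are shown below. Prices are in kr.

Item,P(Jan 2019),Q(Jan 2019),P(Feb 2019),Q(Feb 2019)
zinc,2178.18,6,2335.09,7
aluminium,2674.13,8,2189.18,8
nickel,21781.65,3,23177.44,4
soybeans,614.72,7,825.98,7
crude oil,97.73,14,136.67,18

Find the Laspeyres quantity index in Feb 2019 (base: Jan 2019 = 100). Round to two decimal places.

Laspeyres quantity index uses base-period prices as weights.
ΣP(Jan 2019)·Q(Feb 2019) = 2178.18×7 + 2674.13×8 + 21781.65×4 + 614.72×7 + 97.73×18 = 15247.26 + 21393.04 + 87126.6 + 4303.04 + 1759.14 = 129829.08
ΣP(Jan 2019)·Q(Jan 2019) = 2178.18×6 + 2674.13×8 + 21781.65×3 + 614.72×7 + 97.73×14 = 13069.08 + 21393.04 + 65344.95 + 4303.04 + 1368.22 = 105478.33
Index = 129829.08 / 105478.33 × 100 = 123.0860

123.09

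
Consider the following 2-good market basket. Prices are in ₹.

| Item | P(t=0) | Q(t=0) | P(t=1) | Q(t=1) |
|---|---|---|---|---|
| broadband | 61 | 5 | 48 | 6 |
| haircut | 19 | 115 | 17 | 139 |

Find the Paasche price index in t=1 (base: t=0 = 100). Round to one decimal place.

Paasche price index uses current-period quantities as weights.
ΣP(t=1)·Q(t=1) = 48×6 + 17×139 = 288 + 2363 = 2651
ΣP(t=0)·Q(t=1) = 61×6 + 19×139 = 366 + 2641 = 3007
Index = 2651 / 3007 × 100 = 88.1610

88.2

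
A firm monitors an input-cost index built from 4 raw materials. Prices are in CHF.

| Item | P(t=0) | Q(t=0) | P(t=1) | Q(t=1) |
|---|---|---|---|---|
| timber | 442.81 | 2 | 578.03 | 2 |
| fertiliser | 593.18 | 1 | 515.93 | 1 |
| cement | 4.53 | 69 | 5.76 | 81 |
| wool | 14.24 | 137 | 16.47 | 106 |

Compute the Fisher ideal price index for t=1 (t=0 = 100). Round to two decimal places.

115.68

Laspeyres component (base-period weights):
ΣP(t=1)Q(t=0) = 578.03×2 + 515.93×1 + 5.76×69 + 16.47×137 = 1156.06 + 515.93 + 397.44 + 2256.39 = 4325.82
ΣP(t=0)Q(t=0) = 442.81×2 + 593.18×1 + 4.53×69 + 14.24×137 = 885.62 + 593.18 + 312.57 + 1950.88 = 3742.25
L = 4325.82 / 3742.25 × 100 = 115.5941
Paasche component (current-period weights):
ΣP(t=1)Q(t=1) = 578.03×2 + 515.93×1 + 5.76×81 + 16.47×106 = 1156.06 + 515.93 + 466.56 + 1745.82 = 3884.37
ΣP(t=0)Q(t=1) = 442.81×2 + 593.18×1 + 4.53×81 + 14.24×106 = 885.62 + 593.18 + 366.93 + 1509.44 = 3355.17
P = 3884.37 / 3355.17 × 100 = 115.7727
Fisher = √(L × P) = √(115.5941 × 115.7727) = 115.6833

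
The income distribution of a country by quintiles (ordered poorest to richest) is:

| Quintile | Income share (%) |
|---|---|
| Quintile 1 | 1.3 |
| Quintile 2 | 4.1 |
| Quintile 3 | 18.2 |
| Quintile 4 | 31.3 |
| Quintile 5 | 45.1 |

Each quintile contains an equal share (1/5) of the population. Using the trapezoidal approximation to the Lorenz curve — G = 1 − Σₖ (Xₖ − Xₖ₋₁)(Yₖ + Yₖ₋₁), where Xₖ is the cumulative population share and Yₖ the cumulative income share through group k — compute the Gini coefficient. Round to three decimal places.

0.459

Cumulative income shares Yₖ: 0.0130, 0.0540, 0.2360, 0.5490, 1.0000
Σ (Xₖ−Xₖ₋₁)(Yₖ+Yₖ₋₁) = (1/5)(0.0130+0.0000) + (1/5)(0.0540+0.0130) + (1/5)(0.2360+0.0540) + (1/5)(0.5490+0.2360) + (1/5)(1.0000+0.5490)
  = 0.0026 + 0.0134 + 0.0580 + 0.1570 + 0.3098 = 0.5408
G = 1 − 0.5408 = 0.4592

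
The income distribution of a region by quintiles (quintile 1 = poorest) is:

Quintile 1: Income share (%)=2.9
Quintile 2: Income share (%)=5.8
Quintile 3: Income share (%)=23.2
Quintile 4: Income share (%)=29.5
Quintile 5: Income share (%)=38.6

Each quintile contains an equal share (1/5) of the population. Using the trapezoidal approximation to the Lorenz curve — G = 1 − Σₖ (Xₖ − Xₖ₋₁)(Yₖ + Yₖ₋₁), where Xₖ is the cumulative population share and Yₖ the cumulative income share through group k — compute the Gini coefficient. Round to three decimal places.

0.380

Cumulative income shares Yₖ: 0.0290, 0.0870, 0.3190, 0.6140, 1.0000
Σ (Xₖ−Xₖ₋₁)(Yₖ+Yₖ₋₁) = (1/5)(0.0290+0.0000) + (1/5)(0.0870+0.0290) + (1/5)(0.3190+0.0870) + (1/5)(0.6140+0.3190) + (1/5)(1.0000+0.6140)
  = 0.0058 + 0.0232 + 0.0812 + 0.1866 + 0.3228 = 0.6196
G = 1 − 0.6196 = 0.3804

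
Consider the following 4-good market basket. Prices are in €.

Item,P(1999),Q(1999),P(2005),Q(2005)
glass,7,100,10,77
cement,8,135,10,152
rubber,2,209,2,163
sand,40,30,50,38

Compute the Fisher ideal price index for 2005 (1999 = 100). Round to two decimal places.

125.51

Laspeyres component (base-period weights):
ΣP(2005)Q(1999) = 10×100 + 10×135 + 2×209 + 50×30 = 1000 + 1350 + 418 + 1500 = 4268
ΣP(1999)Q(1999) = 7×100 + 8×135 + 2×209 + 40×30 = 700 + 1080 + 418 + 1200 = 3398
L = 4268 / 3398 × 100 = 125.6033
Paasche component (current-period weights):
ΣP(2005)Q(2005) = 10×77 + 10×152 + 2×163 + 50×38 = 770 + 1520 + 326 + 1900 = 4516
ΣP(1999)Q(2005) = 7×77 + 8×152 + 2×163 + 40×38 = 539 + 1216 + 326 + 1520 = 3601
P = 4516 / 3601 × 100 = 125.4096
Fisher = √(L × P) = √(125.6033 × 125.4096) = 125.5064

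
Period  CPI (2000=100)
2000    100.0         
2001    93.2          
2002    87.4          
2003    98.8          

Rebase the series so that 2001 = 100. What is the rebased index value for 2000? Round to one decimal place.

Rebased(2000) = 100.0 / 93.2 × 100 = 107.2961

107.3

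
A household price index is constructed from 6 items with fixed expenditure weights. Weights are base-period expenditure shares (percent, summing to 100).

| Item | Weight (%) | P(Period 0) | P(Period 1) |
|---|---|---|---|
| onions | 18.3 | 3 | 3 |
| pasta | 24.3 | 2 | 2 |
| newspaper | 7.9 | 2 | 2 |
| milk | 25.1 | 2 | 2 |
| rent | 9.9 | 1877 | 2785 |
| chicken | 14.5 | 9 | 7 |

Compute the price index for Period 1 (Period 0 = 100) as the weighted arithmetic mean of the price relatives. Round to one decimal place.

101.6

onions: 18.3 × (3/3) = 18.3 × 1.000000 = 18.3000
pasta: 24.3 × (2/2) = 24.3 × 1.000000 = 24.3000
newspaper: 7.9 × (2/2) = 7.9 × 1.000000 = 7.9000
milk: 25.1 × (2/2) = 25.1 × 1.000000 = 25.1000
rent: 9.9 × (2785/1877) = 9.9 × 1.483751 = 14.6891
chicken: 14.5 × (7/9) = 14.5 × 0.777778 = 11.2778
Index = Σ wᵢ·(p₁ᵢ/p₀ᵢ) = 18.3000 + 24.3000 + 7.9000 + 25.1000 + 14.6891 + 11.2778 = 101.5669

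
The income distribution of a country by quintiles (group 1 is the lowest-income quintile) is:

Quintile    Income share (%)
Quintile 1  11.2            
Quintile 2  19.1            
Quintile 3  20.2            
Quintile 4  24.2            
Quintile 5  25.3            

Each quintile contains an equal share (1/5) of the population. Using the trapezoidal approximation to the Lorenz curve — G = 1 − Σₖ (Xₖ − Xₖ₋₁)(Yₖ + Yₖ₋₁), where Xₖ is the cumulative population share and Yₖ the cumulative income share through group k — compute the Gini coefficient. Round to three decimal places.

0.133

Cumulative income shares Yₖ: 0.1120, 0.3030, 0.5050, 0.7470, 1.0000
Σ (Xₖ−Xₖ₋₁)(Yₖ+Yₖ₋₁) = (1/5)(0.1120+0.0000) + (1/5)(0.3030+0.1120) + (1/5)(0.5050+0.3030) + (1/5)(0.7470+0.5050) + (1/5)(1.0000+0.7470)
  = 0.0224 + 0.0830 + 0.1616 + 0.2504 + 0.3494 = 0.8668
G = 1 − 0.8668 = 0.1332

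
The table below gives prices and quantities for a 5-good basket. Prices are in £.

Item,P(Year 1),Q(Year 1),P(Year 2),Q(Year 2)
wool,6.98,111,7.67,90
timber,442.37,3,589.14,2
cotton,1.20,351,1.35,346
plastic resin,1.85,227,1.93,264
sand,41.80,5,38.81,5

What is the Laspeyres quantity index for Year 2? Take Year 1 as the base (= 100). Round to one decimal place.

83.3

Laspeyres quantity index uses base-period prices as weights.
ΣP(Year 1)·Q(Year 2) = 6.98×90 + 442.37×2 + 1.20×346 + 1.85×264 + 41.80×5 = 628.2 + 884.74 + 415.2 + 488.4 + 209 = 2625.54
ΣP(Year 1)·Q(Year 1) = 6.98×111 + 442.37×3 + 1.20×351 + 1.85×227 + 41.80×5 = 774.78 + 1327.11 + 421.2 + 419.95 + 209 = 3152.04
Index = 2625.54 / 3152.04 × 100 = 83.2965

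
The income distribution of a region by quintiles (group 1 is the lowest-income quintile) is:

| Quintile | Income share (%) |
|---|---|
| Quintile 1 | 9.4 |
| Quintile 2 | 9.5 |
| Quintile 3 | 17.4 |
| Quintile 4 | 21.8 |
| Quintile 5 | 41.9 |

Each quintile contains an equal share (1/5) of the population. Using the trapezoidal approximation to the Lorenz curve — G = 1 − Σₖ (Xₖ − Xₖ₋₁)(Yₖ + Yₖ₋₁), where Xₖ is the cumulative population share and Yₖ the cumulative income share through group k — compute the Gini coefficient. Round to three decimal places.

0.309

Cumulative income shares Yₖ: 0.0940, 0.1890, 0.3630, 0.5810, 1.0000
Σ (Xₖ−Xₖ₋₁)(Yₖ+Yₖ₋₁) = (1/5)(0.0940+0.0000) + (1/5)(0.1890+0.0940) + (1/5)(0.3630+0.1890) + (1/5)(0.5810+0.3630) + (1/5)(1.0000+0.5810)
  = 0.0188 + 0.0566 + 0.1104 + 0.1888 + 0.3162 = 0.6908
G = 1 − 0.6908 = 0.3092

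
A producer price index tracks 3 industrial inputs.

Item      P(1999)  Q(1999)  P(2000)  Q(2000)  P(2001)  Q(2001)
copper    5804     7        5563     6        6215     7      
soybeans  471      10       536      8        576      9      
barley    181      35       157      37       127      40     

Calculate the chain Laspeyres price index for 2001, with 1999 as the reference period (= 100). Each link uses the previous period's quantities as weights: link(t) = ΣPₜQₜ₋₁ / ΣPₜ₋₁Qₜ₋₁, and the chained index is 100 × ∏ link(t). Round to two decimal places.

Link 1999→2000:
ΣP(2000)Q(1999) = 5563×7 + 536×10 + 157×35 = 38941 + 5360 + 5495 = 49796
ΣP(1999)Q(1999) = 5804×7 + 471×10 + 181×35 = 40628 + 4710 + 6335 = 51673
link = 49796/51673 = 0.963675
Link 2000→2001:
ΣP(2001)Q(2000) = 6215×6 + 576×8 + 127×37 = 37290 + 4608 + 4699 = 46597
ΣP(2000)Q(2000) = 5563×6 + 536×8 + 157×37 = 33378 + 4288 + 5809 = 43475
link = 46597/43475 = 1.071811
Chained index = 100 × 0.963675 × 1.071811 = 103.2878

103.29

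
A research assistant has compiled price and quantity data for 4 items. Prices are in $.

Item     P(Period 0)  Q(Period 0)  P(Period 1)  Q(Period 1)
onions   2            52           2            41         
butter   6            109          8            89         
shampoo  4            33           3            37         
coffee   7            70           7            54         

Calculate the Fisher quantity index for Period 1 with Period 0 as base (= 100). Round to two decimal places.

Laspeyres component (base-period weights):
ΣP(Period 0)Q(Period 1) = 2×41 + 6×89 + 4×37 + 7×54 = 82 + 534 + 148 + 378 = 1142
ΣP(Period 0)Q(Period 0) = 2×52 + 6×109 + 4×33 + 7×70 = 104 + 654 + 132 + 490 = 1380
L = 1142 / 1380 × 100 = 82.7536
Paasche component (current-period weights):
ΣP(Period 1)Q(Period 1) = 2×41 + 8×89 + 3×37 + 7×54 = 82 + 712 + 111 + 378 = 1283
ΣP(Period 1)Q(Period 0) = 2×52 + 8×109 + 3×33 + 7×70 = 104 + 872 + 99 + 490 = 1565
P = 1283 / 1565 × 100 = 81.9808
Fisher = √(L × P) = √(82.7536 × 81.9808) = 82.3663

82.37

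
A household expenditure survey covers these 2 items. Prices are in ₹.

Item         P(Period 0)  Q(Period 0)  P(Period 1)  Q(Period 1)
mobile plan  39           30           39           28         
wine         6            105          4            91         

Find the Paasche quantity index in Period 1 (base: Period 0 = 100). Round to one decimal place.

Paasche quantity index uses current-period prices as weights.
ΣP(Period 1)·Q(Period 1) = 39×28 + 4×91 = 1092 + 364 = 1456
ΣP(Period 1)·Q(Period 0) = 39×30 + 4×105 = 1170 + 420 = 1590
Index = 1456 / 1590 × 100 = 91.5723

91.6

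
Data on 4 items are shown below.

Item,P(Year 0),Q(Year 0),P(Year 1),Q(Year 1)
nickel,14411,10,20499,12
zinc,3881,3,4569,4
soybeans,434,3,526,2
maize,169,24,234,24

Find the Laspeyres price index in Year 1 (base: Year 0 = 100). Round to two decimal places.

Laspeyres price index uses base-period quantities as weights.
ΣP(Year 1)·Q(Year 0) = 20499×10 + 4569×3 + 526×3 + 234×24 = 204990 + 13707 + 1578 + 5616 = 225891
ΣP(Year 0)·Q(Year 0) = 14411×10 + 3881×3 + 434×3 + 169×24 = 144110 + 11643 + 1302 + 4056 = 161111
Index = 225891 / 161111 × 100 = 140.2083

140.21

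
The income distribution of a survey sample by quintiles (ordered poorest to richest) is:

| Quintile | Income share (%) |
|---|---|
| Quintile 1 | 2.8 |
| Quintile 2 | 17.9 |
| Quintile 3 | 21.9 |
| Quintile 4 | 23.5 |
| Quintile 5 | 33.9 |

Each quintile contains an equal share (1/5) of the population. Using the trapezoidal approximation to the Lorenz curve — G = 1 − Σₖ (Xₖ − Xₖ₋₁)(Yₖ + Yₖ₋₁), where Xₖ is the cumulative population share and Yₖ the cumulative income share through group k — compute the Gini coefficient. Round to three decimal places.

0.271

Cumulative income shares Yₖ: 0.0280, 0.2070, 0.4260, 0.6610, 1.0000
Σ (Xₖ−Xₖ₋₁)(Yₖ+Yₖ₋₁) = (1/5)(0.0280+0.0000) + (1/5)(0.2070+0.0280) + (1/5)(0.4260+0.2070) + (1/5)(0.6610+0.4260) + (1/5)(1.0000+0.6610)
  = 0.0056 + 0.0470 + 0.1266 + 0.2174 + 0.3322 = 0.7288
G = 1 − 0.7288 = 0.2712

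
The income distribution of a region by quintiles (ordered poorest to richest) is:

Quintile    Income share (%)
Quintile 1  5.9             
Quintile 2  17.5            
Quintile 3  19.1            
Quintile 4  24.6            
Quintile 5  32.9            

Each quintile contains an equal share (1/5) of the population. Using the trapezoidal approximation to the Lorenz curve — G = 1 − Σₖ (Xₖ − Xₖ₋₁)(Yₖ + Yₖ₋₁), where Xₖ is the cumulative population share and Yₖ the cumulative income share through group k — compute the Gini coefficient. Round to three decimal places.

0.244

Cumulative income shares Yₖ: 0.0590, 0.2340, 0.4250, 0.6710, 1.0000
Σ (Xₖ−Xₖ₋₁)(Yₖ+Yₖ₋₁) = (1/5)(0.0590+0.0000) + (1/5)(0.2340+0.0590) + (1/5)(0.4250+0.2340) + (1/5)(0.6710+0.4250) + (1/5)(1.0000+0.6710)
  = 0.0118 + 0.0586 + 0.1318 + 0.2192 + 0.3342 = 0.7556
G = 1 − 0.7556 = 0.2444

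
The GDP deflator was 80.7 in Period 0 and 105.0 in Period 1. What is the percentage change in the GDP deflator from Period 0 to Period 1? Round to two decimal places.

Change = (105.0 − 80.7) / 80.7 × 100
       = 24.3 / 80.7 × 100 = 30.1115%

30.11%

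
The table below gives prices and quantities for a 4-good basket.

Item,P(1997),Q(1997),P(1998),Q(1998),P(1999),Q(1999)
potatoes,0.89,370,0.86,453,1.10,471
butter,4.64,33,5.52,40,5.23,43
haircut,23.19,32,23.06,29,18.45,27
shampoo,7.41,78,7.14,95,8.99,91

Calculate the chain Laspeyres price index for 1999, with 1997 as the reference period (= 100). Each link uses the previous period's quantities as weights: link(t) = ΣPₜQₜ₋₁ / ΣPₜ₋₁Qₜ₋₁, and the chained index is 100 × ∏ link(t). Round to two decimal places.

106.68

Link 1997→1998:
ΣP(1998)Q(1997) = 0.86×370 + 5.52×33 + 23.06×32 + 7.14×78 = 318.2 + 182.16 + 737.92 + 556.92 = 1795.2
ΣP(1997)Q(1997) = 0.89×370 + 4.64×33 + 23.19×32 + 7.41×78 = 329.3 + 153.12 + 742.08 + 577.98 = 1802.48
link = 1795.2/1802.48 = 0.995961
Link 1998→1999:
ΣP(1999)Q(1998) = 1.10×453 + 5.23×40 + 18.45×29 + 8.99×95 = 498.3 + 209.2 + 535.05 + 854.05 = 2096.6
ΣP(1998)Q(1998) = 0.86×453 + 5.52×40 + 23.06×29 + 7.14×95 = 389.58 + 220.8 + 668.74 + 678.3 = 1957.42
link = 2096.6/1957.42 = 1.071104
Chained index = 100 × 0.995961 × 1.071104 = 106.6778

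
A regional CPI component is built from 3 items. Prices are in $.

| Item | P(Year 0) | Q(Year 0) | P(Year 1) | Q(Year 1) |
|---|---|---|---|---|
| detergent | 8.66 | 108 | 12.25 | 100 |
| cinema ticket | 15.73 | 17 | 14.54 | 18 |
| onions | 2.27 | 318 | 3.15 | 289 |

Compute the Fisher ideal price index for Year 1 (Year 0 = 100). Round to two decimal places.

Laspeyres component (base-period weights):
ΣP(Year 1)Q(Year 0) = 12.25×108 + 14.54×17 + 3.15×318 = 1323 + 247.18 + 1001.7 = 2571.88
ΣP(Year 0)Q(Year 0) = 8.66×108 + 15.73×17 + 2.27×318 = 935.28 + 267.41 + 721.86 = 1924.55
L = 2571.88 / 1924.55 × 100 = 133.6354
Paasche component (current-period weights):
ΣP(Year 1)Q(Year 1) = 12.25×100 + 14.54×18 + 3.15×289 = 1225 + 261.72 + 910.35 = 2397.07
ΣP(Year 0)Q(Year 1) = 8.66×100 + 15.73×18 + 2.27×289 = 866 + 283.14 + 656.03 = 1805.17
P = 2397.07 / 1805.17 × 100 = 132.7892
Fisher = √(L × P) = √(133.6354 × 132.7892) = 133.2116

133.21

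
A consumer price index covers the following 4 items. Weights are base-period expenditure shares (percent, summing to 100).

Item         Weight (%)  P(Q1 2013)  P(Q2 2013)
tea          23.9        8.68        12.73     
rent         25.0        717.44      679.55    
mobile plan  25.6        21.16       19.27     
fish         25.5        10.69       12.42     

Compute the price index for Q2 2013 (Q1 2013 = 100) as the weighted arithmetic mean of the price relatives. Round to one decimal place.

111.7

tea: 23.9 × (12.73/8.68) = 23.9 × 1.466590 = 35.0515
rent: 25.0 × (679.55/717.44) = 25.0 × 0.947187 = 23.6797
mobile plan: 25.6 × (19.27/21.16) = 25.6 × 0.910681 = 23.3134
fish: 25.5 × (12.42/10.69) = 25.5 × 1.161833 = 29.6268
Index = Σ wᵢ·(p₁ᵢ/p₀ᵢ) = 35.0515 + 23.6797 + 23.3134 + 29.6268 = 111.6714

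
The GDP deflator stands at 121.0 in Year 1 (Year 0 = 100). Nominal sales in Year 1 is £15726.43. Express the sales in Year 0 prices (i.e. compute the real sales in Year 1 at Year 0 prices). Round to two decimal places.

Real = Nominal ÷ (Index/100) = 15726.43 ÷ (121.0/100)
     = 15726.43 ÷ 1.210 = 12997.0496

12997.05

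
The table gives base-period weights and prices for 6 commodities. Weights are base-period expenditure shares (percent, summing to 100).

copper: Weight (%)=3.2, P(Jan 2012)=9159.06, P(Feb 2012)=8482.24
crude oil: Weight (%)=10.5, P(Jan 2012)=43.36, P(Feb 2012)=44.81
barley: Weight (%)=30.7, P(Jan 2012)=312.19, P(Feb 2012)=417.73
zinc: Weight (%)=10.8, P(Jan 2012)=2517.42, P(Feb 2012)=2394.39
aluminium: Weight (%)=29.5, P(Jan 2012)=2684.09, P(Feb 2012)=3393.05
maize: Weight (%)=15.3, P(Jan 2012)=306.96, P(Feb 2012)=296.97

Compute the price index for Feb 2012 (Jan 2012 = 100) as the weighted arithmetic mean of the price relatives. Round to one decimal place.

117.3

copper: 3.2 × (8482.24/9159.06) = 3.2 × 0.926104 = 2.9635
crude oil: 10.5 × (44.81/43.36) = 10.5 × 1.033441 = 10.8511
barley: 30.7 × (417.73/312.19) = 30.7 × 1.338063 = 41.0785
zinc: 10.8 × (2394.39/2517.42) = 10.8 × 0.951129 = 10.2722
aluminium: 29.5 × (3393.05/2684.09) = 29.5 × 1.264134 = 37.2920
maize: 15.3 × (296.97/306.96) = 15.3 × 0.967455 = 14.8021
Index = Σ wᵢ·(p₁ᵢ/p₀ᵢ) = 2.9635 + 10.8511 + 41.0785 + 10.2722 + 37.2920 + 14.8021 = 117.2594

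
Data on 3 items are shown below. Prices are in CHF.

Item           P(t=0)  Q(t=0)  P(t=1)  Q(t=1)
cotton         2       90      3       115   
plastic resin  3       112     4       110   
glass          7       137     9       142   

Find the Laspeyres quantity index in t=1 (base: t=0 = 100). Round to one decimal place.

Laspeyres quantity index uses base-period prices as weights.
ΣP(t=0)·Q(t=1) = 2×115 + 3×110 + 7×142 = 230 + 330 + 994 = 1554
ΣP(t=0)·Q(t=0) = 2×90 + 3×112 + 7×137 = 180 + 336 + 959 = 1475
Index = 1554 / 1475 × 100 = 105.3559

105.4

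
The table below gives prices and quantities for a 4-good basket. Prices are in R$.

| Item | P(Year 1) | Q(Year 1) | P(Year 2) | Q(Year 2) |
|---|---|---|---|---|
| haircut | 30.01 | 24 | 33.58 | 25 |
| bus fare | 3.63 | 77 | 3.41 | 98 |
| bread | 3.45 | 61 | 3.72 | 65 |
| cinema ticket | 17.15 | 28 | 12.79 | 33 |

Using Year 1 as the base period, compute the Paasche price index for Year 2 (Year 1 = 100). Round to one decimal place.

96.9

Paasche price index uses current-period quantities as weights.
ΣP(Year 2)·Q(Year 2) = 33.58×25 + 3.41×98 + 3.72×65 + 12.79×33 = 839.5 + 334.18 + 241.8 + 422.07 = 1837.55
ΣP(Year 1)·Q(Year 2) = 30.01×25 + 3.63×98 + 3.45×65 + 17.15×33 = 750.25 + 355.74 + 224.25 + 565.95 = 1896.19
Index = 1837.55 / 1896.19 × 100 = 96.9075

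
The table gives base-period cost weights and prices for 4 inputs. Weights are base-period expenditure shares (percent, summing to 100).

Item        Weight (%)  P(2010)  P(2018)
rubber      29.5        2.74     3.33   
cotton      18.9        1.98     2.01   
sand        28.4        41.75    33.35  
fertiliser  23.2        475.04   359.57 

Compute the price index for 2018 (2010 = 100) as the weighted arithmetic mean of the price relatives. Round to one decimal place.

rubber: 29.5 × (3.33/2.74) = 29.5 × 1.215328 = 35.8522
cotton: 18.9 × (2.01/1.98) = 18.9 × 1.015152 = 19.1864
sand: 28.4 × (33.35/41.75) = 28.4 × 0.798802 = 22.6860
fertiliser: 23.2 × (359.57/475.04) = 23.2 × 0.756926 = 17.5607
Index = Σ wᵢ·(p₁ᵢ/p₀ᵢ) = 35.8522 + 19.1864 + 22.6860 + 17.5607 = 95.2852

95.3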